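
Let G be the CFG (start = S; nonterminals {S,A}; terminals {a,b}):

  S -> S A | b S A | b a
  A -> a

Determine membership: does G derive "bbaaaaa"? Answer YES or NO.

Convert to CNF:
  S -> S A | T0 T1 | T0 X2
  A -> a
  T0 -> b
  T1 -> a
  X2 -> S A

Fill CYK table bottom-up:
  [0..0]={T0}  "b"  orig:{}
  [1..1]={T0}  "b"  orig:{}
  [2..2]={A,T1}  "a"  orig:{A}
  [3..3]={A,T1}  "a"  orig:{A}
  [4..4]={A,T1}  "a"  orig:{A}
  [5..5]={A,T1}  "a"  orig:{A}
  [6..6]={A,T1}  "a"  orig:{A}
  [0..1]=∅  "bb"
  [1..2]={S}  "ba"
  [2..3]=∅  "aa"
  [3..4]=∅  "aa"
  [4..5]=∅  "aa"
  [5..6]=∅  "aa"
  [0..2]=∅  "bba"
  [1..3]={S,X2}  "baa"  orig:{S}
  [2..4]=∅  "aaa"
  [3..5]=∅  "aaa"
  [4..6]=∅  "aaa"
  [0..3]={S}  "bbaa"
  [1..4]={S,X2}  "baaa"  orig:{S}
  [2..5]=∅  "aaaa"
  [3..6]=∅  "aaaa"
  [0..4]={S,X2}  "bbaaa"  orig:{S}
  [1..5]={S,X2}  "baaaa"  orig:{S}
  [2..6]=∅  "aaaaa"
  [0..5]={S,X2}  "bbaaaa"  orig:{S}
  [1..6]={S,X2}  "baaaaa"  orig:{S}
  [0..6]={S,X2}  "bbaaaaa"  orig:{S}

S ∈ T[0,6] ⇒ YES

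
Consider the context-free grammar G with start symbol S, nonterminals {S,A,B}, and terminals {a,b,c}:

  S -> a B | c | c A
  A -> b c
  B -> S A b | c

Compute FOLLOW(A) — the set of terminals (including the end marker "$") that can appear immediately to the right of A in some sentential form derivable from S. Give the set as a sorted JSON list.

FIRST iteration:
pass 1:
  A via A→b c: +{b}
  B via B→c: +{c}
  S via S→a B: +{a}
  S via S→c: +{c}
  S: {a,c}  A: {b}  B: {c}
pass 2:
  B via B→S A b: +{a}
  S: {a,c}  A: {b}  B: {a,c}
pass 3: (no change)
  S: {a,c}  A: {b}  B: {a,c}

FOLLOW iteration:
initialize: $ ∈ FOLLOW(S)
pass 1:
  B→S A b: FOLLOW(S) ⊇ FIRST(A) = {b}; new: +{b}
  B→S A b: FOLLOW(A) ⊇ FIRST(b) = {b}; new: +{b}
  S→a B: FOLLOW(B) ⊇ FOLLOW(S) ⊇ {$,b}; new: +{$,b}
  S→c A: FOLLOW(A) ⊇ FOLLOW(S) ⊇ {$,b}; new: +{$}
  FOLLOW[S]={$,b}  FOLLOW[A]={$,b}  FOLLOW[B]={$,b}
pass 2: done
  FOLLOW[S]={$,b}  FOLLOW[A]={$,b}  FOLLOW[B]={$,b}

FOLLOW(A) = ["$", "b"]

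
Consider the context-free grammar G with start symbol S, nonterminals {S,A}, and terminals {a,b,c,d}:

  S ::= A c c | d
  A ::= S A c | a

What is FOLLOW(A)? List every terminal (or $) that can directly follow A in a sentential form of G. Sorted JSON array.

FIRST sets, iterate to fixpoint:
iter 1:
  A via A→a: +{a}
  S via S→A c c: +{a}
  S via S→d: +{d}
  FIRST(S)={a,d}  FIRST(A)={a}
iter 2:
  A via A→S A c: +{d}
  FIRST(S)={a,d}  FIRST(A)={a,d}
iter 3: (no change)
  FIRST(S)={a,d}  FIRST(A)={a,d}

FOLLOW iteration:
FOLLOW(S) := {$}
round 1:
  A→S A c: FOLLOW(S) ⊇ FIRST(A) = {a,d}; new: +{a,d}
  A→S A c: FOLLOW(A) ⊇ FIRST(c) = {c}; new: +{c}
  FOLLOW(S)={$,a,d}  FOLLOW(A)={c}
round 2: (no change)
  FOLLOW(S)={$,a,d}  FOLLOW(A)={c}

FOLLOW(A) = ["c"]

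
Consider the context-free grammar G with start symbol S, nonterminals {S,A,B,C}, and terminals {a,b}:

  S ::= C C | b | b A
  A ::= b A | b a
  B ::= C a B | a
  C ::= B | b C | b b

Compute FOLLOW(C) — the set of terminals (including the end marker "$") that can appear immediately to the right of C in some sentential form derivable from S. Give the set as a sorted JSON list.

Compute FIRST by fixpoint:
pass 1:
  A via A→b A: +{b}
  B via B→a: +{a}
  C via C→B: +{a}
  C via C→b C: +{b}
  S via S→C C: +{a,b}
  FIRST(S)={a,b}  FIRST(A)={b}  FIRST(B)={a}  FIRST(C)={a,b}
pass 2:
  B via B→C a B: +{b}
  FIRST(S)={a,b}  FIRST(A)={b}  FIRST(B)={a,b}  FIRST(C)={a,b}
pass 3: — fixpoint
  FIRST(S)={a,b}  FIRST(A)={b}  FIRST(B)={a,b}  FIRST(C)={a,b}

Compute FOLLOW by fixpoint:
seed FOLLOW(S) with $
pass 1:
  B→C a B: FOLLOW(C) ⊇ FIRST(a) = {a}; new: +{a}
  C→B: FOLLOW(B) ⊇ FOLLOW(C) ⊇ {a}; new: +{a}
  S→C C: FOLLOW(C) ⊇ FIRST(C) = {a,b}; new: +{b}
  S→C C: FOLLOW(C) ⊇ FOLLOW(S) ⊇ {$}; new: +{$}
  S→b A: FOLLOW(A) ⊇ FOLLOW(S) ⊇ {$}; new: +{$}
  FOLLOW(S)={$}  FOLLOW(A)={$}  FOLLOW(B)={a}  FOLLOW(C)={$,a,b}
pass 2:
  C→B: FOLLOW(B) ⊇ FOLLOW(C) ⊇ {$,a,b}; new: +{$,b}
  FOLLOW(S)={$}  FOLLOW(A)={$}  FOLLOW(B)={$,a,b}  FOLLOW(C)={$,a,b}
pass 3: done
  FOLLOW(S)={$}  FOLLOW(A)={$}  FOLLOW(B)={$,a,b}  FOLLOW(C)={$,a,b}

FOLLOW(C) = ["$", "a", "b"]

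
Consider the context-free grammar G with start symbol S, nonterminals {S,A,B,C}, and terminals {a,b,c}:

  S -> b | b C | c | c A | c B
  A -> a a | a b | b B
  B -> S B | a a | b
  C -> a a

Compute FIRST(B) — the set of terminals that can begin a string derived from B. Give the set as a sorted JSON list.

Compute FIRST by fixpoint:
round 1:
  A via A→a a: +{a}
  A via A→b B: +{b}
  B via B→a a: +{a}
  B via B→b: +{b}
  C via C→a a: +{a}
  S via S→b: +{b}
  S via S→c: +{c}
  FIRST[S]={b,c}  FIRST[A]={a,b}  FIRST[B]={a,b}  FIRST[C]={a}
round 2:
  B via B→S B: +{c}
  FIRST[S]={b,c}  FIRST[A]={a,b}  FIRST[B]={a,b,c}  FIRST[C]={a}
round 3: — fixpoint
  FIRST[S]={b,c}  FIRST[A]={a,b}  FIRST[B]={a,b,c}  FIRST[C]={a}

FIRST(B) = ["a", "b", "c"]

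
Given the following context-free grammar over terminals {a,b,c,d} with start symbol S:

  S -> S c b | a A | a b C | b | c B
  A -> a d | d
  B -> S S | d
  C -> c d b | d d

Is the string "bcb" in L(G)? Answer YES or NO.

CNF form of G:
  S -> S X5 | T0 A | T0 X6 | T2 B | b
  A -> T0 T1 | d
  B -> S S | d
  C -> T1 T1 | T2 X4
  T0 -> a
  T1 -> d
  T2 -> c
  T3 -> b
  X4 -> T1 T3
  X5 -> T2 T3
  X6 -> T3 C

Fill CYK table bottom-up:
  T[0,0] 'b' = {S,T3}  orig:{S}
  T[1,1] 'c' = {T2}  orig:{}
  T[2,2] 'b' = {S,T3}  orig:{S}
  T[0,1] 'bc' = ∅
  T[1,2] 'cb' = {X5}  orig:{}
  T[0,2] 'bcb' = {S}

S ∈ T[0,2] ⇒ YES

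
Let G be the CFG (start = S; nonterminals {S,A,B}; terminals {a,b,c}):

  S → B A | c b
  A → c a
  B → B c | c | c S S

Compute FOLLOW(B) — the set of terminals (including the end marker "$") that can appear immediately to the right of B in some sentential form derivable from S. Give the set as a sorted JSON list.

Compute FIRST by fixpoint:
round 1:
  A via A→c a: +{c}
  B via B→c: +{c}
  S via S→B A: +{c}
  S: {c}  A: {c}  B: {c}
round 2: — fixpoint
  S: {c}  A: {c}  B: {c}

FOLLOW sets:
seed FOLLOW(S) with $
round 1:
  B→B c: FOLLOW(B) ⊇ FIRST(c) = {c}; new: +{c}
  B→c S S: FOLLOW(S) ⊇ FIRST(S) = {c}; new: +{c}
  S→B A: FOLLOW(A) ⊇ FOLLOW(S) ⊇ {$,c}; new: +{$,c}
  S: {$,c}  A: {$,c}  B: {c}
round 2: — fixpoint
  S: {$,c}  A: {$,c}  B: {c}

FOLLOW(B) = ["c"]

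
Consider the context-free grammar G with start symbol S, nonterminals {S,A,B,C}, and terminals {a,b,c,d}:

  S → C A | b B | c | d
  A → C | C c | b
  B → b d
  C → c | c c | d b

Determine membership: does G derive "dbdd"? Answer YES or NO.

CNF form of G:
  S -> C A | T2 B | c | d
  A -> C T0 | T0 T0 | T1 T2 | b | c
  B -> T2 T1
  C -> T0 T0 | T1 T2 | c
  T0 -> c
  T1 -> d
  T2 -> b

CYK fill:
  T[0,0] 'd' = {S,T1}  orig:{S}
  T[1,1] 'b' = {A,T2}  orig:{A}
  T[2,2] 'd' = {S,T1}  orig:{S}
  T[3,3] 'd' = {S,T1}  orig:{S}
  T[0,1] 'db' = {A,C}
  T[1,2] 'bd' = {B}
  T[2,3] 'dd' = ∅
  T[0,2] 'dbd' = ∅
  T[1,3] 'bdd' = ∅
  T[0,3] 'dbdd' = ∅

S ∉ T[0,3] ⇒ NO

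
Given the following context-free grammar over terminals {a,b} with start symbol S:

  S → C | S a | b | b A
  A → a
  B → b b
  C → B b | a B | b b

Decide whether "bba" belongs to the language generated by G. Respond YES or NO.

CNF form of G:
  S -> B T0 | S T1 | T0 A | T0 T0 | T1 B | b
  A -> a
  B -> T0 T0
  C -> B T0 | T0 T0 | T1 B
  T0 -> b
  T1 -> a

CYK fill:
  T[0,0] 'b' = {S,T0}  orig:{S}
  T[1,1] 'b' = {S,T0}  orig:{S}
  T[2,2] 'a' = {A,T1}  orig:{A}
  T[0,1] 'bb' = {B,C,S}
  T[1,2] 'ba' = {S}
  T[0,2] 'bba' = {S}

S ∈ T[0,2] ⇒ YES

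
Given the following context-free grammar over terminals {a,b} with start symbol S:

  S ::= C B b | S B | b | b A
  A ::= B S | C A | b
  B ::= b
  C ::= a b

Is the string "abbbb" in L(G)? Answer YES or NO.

CNF form of G:
  S -> C X2 | S B | T1 A | b
  A -> B S | C A | b
  B -> b
  C -> T0 T1
  T0 -> a
  T1 -> b
  X2 -> B T1

CYK table (by increasing span):
  cell(0,0) a: {T0}  orig:{}
  cell(1,1) b: {A,B,S,T1}  orig:{A,B,S}
  cell(2,2) b: {A,B,S,T1}  orig:{A,B,S}
  cell(3,3) b: {A,B,S,T1}  orig:{A,B,S}
  cell(4,4) b: {A,B,S,T1}  orig:{A,B,S}
  cell(0,1) ab: {C}
  cell(1,2) bb: {A,S,X2}  orig:{A,S}
  cell(2,3) bb: {A,S,X2}  orig:{A,S}
  cell(3,4) bb: {A,S,X2}  orig:{A,S}
  cell(0,2) abb: {A}
  cell(1,3) bbb: {A,S}
  cell(2,4) bbb: {A,S}
  cell(0,3) abbb: {A,S}
  cell(1,4) bbbb: {A,S}
  cell(0,4) abbbb: {A,S}

S ∈ T[0,4] ⇒ YES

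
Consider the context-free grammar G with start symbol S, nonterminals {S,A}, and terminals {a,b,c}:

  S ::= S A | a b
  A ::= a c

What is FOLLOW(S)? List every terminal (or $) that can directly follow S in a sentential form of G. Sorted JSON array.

Compute FIRST by fixpoint:
[1]
  A via A→a c: +{a}
  S via S→a b: +{a}
  FIRST(S)={a}  FIRST(A)={a}
[2] (no change)
  FIRST(S)={a}  FIRST(A)={a}

FOLLOW sets:
seed FOLLOW(S) with $
pass 1:
  S→S A: FOLLOW(S) ⊇ FIRST(A) = {a}; new: +{a}
  S→S A: FOLLOW(A) ⊇ FOLLOW(S) ⊇ {$,a}; new: +{$,a}
  S: {$,a}  A: {$,a}
pass 2: (stable)
  S: {$,a}  A: {$,a}

FOLLOW(S) = ["$", "a"]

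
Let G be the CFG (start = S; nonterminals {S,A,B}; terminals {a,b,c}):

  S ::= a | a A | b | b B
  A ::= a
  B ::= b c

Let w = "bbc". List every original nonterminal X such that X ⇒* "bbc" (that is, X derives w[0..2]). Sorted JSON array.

Convert to CNF:
  S -> T0 B | T2 A | a | b
  A -> a
  B -> T0 T1
  T0 -> b
  T1 -> c
  T2 -> a

Fill CYK table bottom-up (cells [i..j] with 0 ≤ i ≤ j ≤ 2 only):
  T[0,0] 'b' = {S,T0}  orig:{S}
  T[1,1] 'b' = {S,T0}  orig:{S}
  T[2,2] 'c' = {T1}  orig:{}
  T[0,1] 'bb' = ∅
  T[1,2] 'bc' = {B}
  T[0,2] 'bbc' = {S}

Original NTs in T[0,2] deriving "bbc": ["S"]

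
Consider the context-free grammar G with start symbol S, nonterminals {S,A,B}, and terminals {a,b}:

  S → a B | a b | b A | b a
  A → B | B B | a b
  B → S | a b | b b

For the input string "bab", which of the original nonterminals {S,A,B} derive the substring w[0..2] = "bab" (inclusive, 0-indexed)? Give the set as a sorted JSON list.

Convert to CNF:
  S -> T0 B | T0 T1 | T1 A | T1 T0
  A -> B B | T0 B | T0 T1 | T1 A | T1 T0 | T1 T1
  B -> T0 B | T0 T1 | T1 A | T1 T0 | T1 T1
  T0 -> a
  T1 -> b

CYK fill — only the sub-triangle for w[0..2]:
  cell(0,0) b: {T1}  orig:{}
  cell(1,1) a: {T0}  orig:{}
  cell(2,2) b: {T1}  orig:{}
  cell(0,1) ba: {A,B,S}
  cell(1,2) ab: {A,B,S}
  cell(0,2) bab: {A,B,S}

Original NTs in T[0,2] deriving "bab": ["A", "B", "S"]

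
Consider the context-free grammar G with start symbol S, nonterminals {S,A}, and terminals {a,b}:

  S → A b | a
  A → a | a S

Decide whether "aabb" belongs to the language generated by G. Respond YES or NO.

CNF form of G:
  S -> A T1 | a
  A -> T0 S | a
  T0 -> a
  T1 -> b

Fill CYK table bottom-up:
  T[0,0] 'a' = {A,S,T0}  orig:{A,S}
  T[1,1] 'a' = {A,S,T0}  orig:{A,S}
  T[2,2] 'b' = {T1}  orig:{}
  T[3,3] 'b' = {T1}  orig:{}
  T[0,1] 'aa' = {A}
  T[1,2] 'ab' = {S}
  T[2,3] 'bb' = ∅
  T[0,2] 'aab' = {A,S}
  T[1,3] 'abb' = ∅
  T[0,3] 'aabb' = {S}

S ∈ T[0,3] ⇒ YES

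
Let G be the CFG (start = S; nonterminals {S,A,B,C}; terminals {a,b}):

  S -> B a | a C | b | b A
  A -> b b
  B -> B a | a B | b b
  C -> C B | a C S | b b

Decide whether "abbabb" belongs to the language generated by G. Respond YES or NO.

CNF form of G:
  S -> B T1 | T0 A | T1 C | b
  A -> T0 T0
  B -> B T1 | T0 T0 | T1 B
  C -> C B | T0 T0 | T1 X2
  T0 -> b
  T1 -> a
  X2 -> C S

Fill CYK table bottom-up:
  [0..0]={T1}  "a"  orig:{}
  [1..1]={S,T0}  "b"  orig:{S}
  [2..2]={S,T0}  "b"  orig:{S}
  [3..3]={T1}  "a"  orig:{}
  [4..4]={S,T0}  "b"  orig:{S}
  [5..5]={S,T0}  "b"  orig:{S}
  [0..1]=∅  "ab"
  [1..2]={A,B,C}  "bb"
  [2..3]=∅  "ba"
  [3..4]=∅  "ab"
  [4..5]={A,B,C}  "bb"
  [0..2]={B,S}  "abb"
  [1..3]={B,S}  "bba"
  [2..4]=∅  "bab"
  [3..5]={B,S}  "abb"
  [0..3]={B,S}  "abba"
  [1..4]=∅  "bbab"
  [2..5]=∅  "babb"
  [0..4]=∅  "abbab"
  [1..5]={C,X2}  "bbabb"  orig:{C}
  [0..5]={C,S}  "abbabb"

S ∈ T[0,5] ⇒ YES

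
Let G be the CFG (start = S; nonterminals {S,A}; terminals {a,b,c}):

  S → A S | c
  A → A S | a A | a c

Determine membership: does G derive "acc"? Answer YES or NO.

CNF form of G:
  S -> A S | c
  A -> A S | T0 A | T0 T1
  T0 -> a
  T1 -> c

CYK table (by increasing span):
  [0..0]={T0}  "a"  orig:{}
  [1..1]={S,T1}  "c"  orig:{S}
  [2..2]={S,T1}  "c"  orig:{S}
  [0..1]={A}  "ac"
  [1..2]=∅  "cc"
  [0..2]={A,S}  "acc"

S ∈ T[0,2] ⇒ YES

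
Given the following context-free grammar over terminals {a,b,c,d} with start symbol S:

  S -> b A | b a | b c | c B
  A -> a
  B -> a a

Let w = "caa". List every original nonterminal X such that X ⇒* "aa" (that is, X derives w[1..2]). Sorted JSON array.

Convert to CNF:
  S -> T1 A | T1 T0 | T1 T2 | T2 B
  A -> a
  B -> T0 T0
  T0 -> a
  T1 -> b
  T2 -> c

CYK table (by increasing span) (cells [i..j] with 1 ≤ i ≤ j ≤ 2 only):
  [1..1]={A,T0}  "a"  orig:{A}
  [2..2]={A,T0}  "a"  orig:{A}
  [1..2]={B}  "aa"

Original NTs in T[1,2] deriving "aa": ["B"]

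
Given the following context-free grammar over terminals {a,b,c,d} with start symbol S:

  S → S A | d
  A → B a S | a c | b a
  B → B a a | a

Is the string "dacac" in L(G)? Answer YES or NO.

CNF form of G:
  S -> S A | d
  A -> B X3 | T0 T1 | T2 T0
  B -> B X4 | a
  T0 -> a
  T1 -> c
  T2 -> b
  X3 -> T0 S
  X4 -> T0 T0

Fill CYK table bottom-up:
  [0..0]={S}  "d"
  [1..1]={B,T0}  "a"  orig:{B}
  [2..2]={T1}  "c"  orig:{}
  [3..3]={B,T0}  "a"  orig:{B}
  [4..4]={T1}  "c"  orig:{}
  [0..1]=∅  "da"
  [1..2]={A}  "ac"
  [2..3]=∅  "ca"
  [3..4]={A}  "ac"
  [0..2]={S}  "dac"
  [1..3]=∅  "aca"
  [2..4]=∅  "cac"
  [0..3]=∅  "daca"
  [1..4]=∅  "acac"
  [0..4]={S}  "dacac"

S ∈ T[0,4] ⇒ YES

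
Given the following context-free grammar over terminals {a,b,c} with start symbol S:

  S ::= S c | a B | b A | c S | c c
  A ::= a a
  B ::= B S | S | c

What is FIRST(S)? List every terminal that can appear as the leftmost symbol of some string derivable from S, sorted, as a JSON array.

FIRST sets, iterate to fixpoint:
pass 1:
  A via A→a a: +{a}
  B via B→c: +{c}
  S via S→a B: +{a}
  S via S→b A: +{b}
  S via S→c S: +{c}
  FIRST[S]={a,b,c}  FIRST[A]={a}  FIRST[B]={c}
pass 2:
  B via B→S: +{a,b}
  FIRST[S]={a,b,c}  FIRST[A]={a}  FIRST[B]={a,b,c}
pass 3: (stable)
  FIRST[S]={a,b,c}  FIRST[A]={a}  FIRST[B]={a,b,c}

FIRST(S) = ["a", "b", "c"]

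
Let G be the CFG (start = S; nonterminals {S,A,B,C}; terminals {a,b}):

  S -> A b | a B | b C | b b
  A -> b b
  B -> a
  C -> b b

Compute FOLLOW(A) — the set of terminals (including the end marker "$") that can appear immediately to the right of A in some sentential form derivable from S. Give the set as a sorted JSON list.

Compute FIRST by fixpoint:
iter 1:
  A via A→b b: +{b}
  B via B→a: +{a}
  C via C→b b: +{b}
  S via S→A b: +{b}
  S via S→a B: +{a}
  S: {a,b}  A: {b}  B: {a}  C: {b}
iter 2: done
  S: {a,b}  A: {b}  B: {a}  C: {b}

Compute FOLLOW by fixpoint:
seed FOLLOW(S) with $
round 1:
  S→A b: FOLLOW(A) ⊇ FIRST(b) = {b}; new: +{b}
  S→a B: FOLLOW(B) ⊇ FOLLOW(S) ⊇ {$}; new: +{$}
  S→b C: FOLLOW(C) ⊇ FOLLOW(S) ⊇ {$}; new: +{$}
  FOLLOW[S]={$}  FOLLOW[A]={b}  FOLLOW[B]={$}  FOLLOW[C]={$}
round 2: — fixpoint
  FOLLOW[S]={$}  FOLLOW[A]={b}  FOLLOW[B]={$}  FOLLOW[C]={$}

FOLLOW(A) = ["b"]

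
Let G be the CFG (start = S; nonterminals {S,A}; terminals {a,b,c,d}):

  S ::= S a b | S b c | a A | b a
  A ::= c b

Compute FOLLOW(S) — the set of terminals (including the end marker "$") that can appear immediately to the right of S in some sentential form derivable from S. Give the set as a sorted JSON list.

Compute FIRST by fixpoint:
round 1:
  A via A→c b: +{c}
  S via S→a A: +{a}
  S via S→b a: +{b}
  FIRST[S]={a,b}  FIRST[A]={c}
round 2: done
  FIRST[S]={a,b}  FIRST[A]={c}

FOLLOW sets:
initialize: $ ∈ FOLLOW(S)
round 1:
  S→S a b: FOLLOW(S) ⊇ FIRST(a) = {a}; new: +{a}
  S→S b c: FOLLOW(S) ⊇ FIRST(b) = {b}; new: +{b}
  S→a A: FOLLOW(A) ⊇ FOLLOW(S) ⊇ {$,a,b}; new: +{$,a,b}
  FOLLOW[S]={$,a,b}  FOLLOW[A]={$,a,b}
round 2: — fixpoint
  FOLLOW[S]={$,a,b}  FOLLOW[A]={$,a,b}

FOLLOW(S) = ["$", "a", "b"]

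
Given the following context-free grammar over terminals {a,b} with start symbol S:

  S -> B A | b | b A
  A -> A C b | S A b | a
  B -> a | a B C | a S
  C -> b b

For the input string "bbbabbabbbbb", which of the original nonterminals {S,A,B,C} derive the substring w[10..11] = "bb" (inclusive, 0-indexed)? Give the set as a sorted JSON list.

CNF form of G:
  S -> B A | T0 A | b
  A -> A X2 | S X3 | a
  B -> T1 S | T1 X4 | a
  C -> T0 T0
  T0 -> b
  T1 -> a
  X2 -> C T0
  X3 -> A T0
  X4 -> B C

CYK fill, restricted to cells inside w[10..11]:
  cell(10,10) b: {S,T0}  orig:{S}
  cell(11,11) b: {S,T0}  orig:{S}
  cell(10,11) bb: {C}

Original NTs in T[10,11] deriving "bb": ["C"]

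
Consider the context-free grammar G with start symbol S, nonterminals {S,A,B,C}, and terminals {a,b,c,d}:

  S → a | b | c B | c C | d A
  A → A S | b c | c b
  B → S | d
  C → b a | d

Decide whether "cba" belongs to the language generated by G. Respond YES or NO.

Convert to CNF:
  S -> T1 B | T1 C | T2 A | a | b
  A -> A S | T0 T1 | T1 T0
  B -> T1 B | T1 C | T2 A | a | b | d
  C -> T0 T3 | d
  T0 -> b
  T1 -> c
  T2 -> d
  T3 -> a

Fill CYK table bottom-up:
  [0..0]={T1}  "c"  orig:{}
  [1..1]={B,S,T0}  "b"  orig:{B,S}
  [2..2]={B,S,T3}  "a"  orig:{B,S}
  [0..1]={A,B,S}  "cb"
  [1..2]={C}  "ba"
  [0..2]={A,B,S}  "cba"

S ∈ T[0,2] ⇒ YES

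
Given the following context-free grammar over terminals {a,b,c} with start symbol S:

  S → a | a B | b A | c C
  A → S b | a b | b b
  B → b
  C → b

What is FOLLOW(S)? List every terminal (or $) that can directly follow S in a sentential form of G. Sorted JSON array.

FIRST iteration:
pass 1:
  A via A→a b: +{a}
  A via A→b b: +{b}
  B via B→b: +{b}
  C via C→b: +{b}
  S via S→a: +{a}
  S via S→b A: +{b}
  S via S→c C: +{c}
  S: {a,b,c}  A: {a,b}  B: {b}  C: {b}
pass 2:
  A via A→S b: +{c}
  S: {a,b,c}  A: {a,b,c}  B: {b}  C: {b}
pass 3: — fixpoint
  S: {a,b,c}  A: {a,b,c}  B: {b}  C: {b}

FOLLOW iteration:
seed FOLLOW(S) with $
pass 1:
  A→S b: FOLLOW(S) ⊇ FIRST(b) = {b}; new: +{b}
  S→a B: FOLLOW(B) ⊇ FOLLOW(S) ⊇ {$,b}; new: +{$,b}
  S→b A: FOLLOW(A) ⊇ FOLLOW(S) ⊇ {$,b}; new: +{$,b}
  S→c C: FOLLOW(C) ⊇ FOLLOW(S) ⊇ {$,b}; new: +{$,b}
  FOLLOW[S]={$,b}  FOLLOW[A]={$,b}  FOLLOW[B]={$,b}  FOLLOW[C]={$,b}
pass 2: (stable)
  FOLLOW[S]={$,b}  FOLLOW[A]={$,b}  FOLLOW[B]={$,b}  FOLLOW[C]={$,b}

FOLLOW(S) = ["$", "b"]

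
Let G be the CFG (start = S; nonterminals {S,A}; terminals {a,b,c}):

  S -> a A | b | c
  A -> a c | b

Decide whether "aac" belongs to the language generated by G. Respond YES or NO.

Convert to CNF:
  S -> T0 A | b | c
  A -> T0 T1 | b
  T0 -> a
  T1 -> c

Fill CYK table bottom-up:
  T[0,0] 'a' = {T0}  orig:{}
  T[1,1] 'a' = {T0}  orig:{}
  T[2,2] 'c' = {S,T1}  orig:{S}
  T[0,1] 'aa' = ∅
  T[1,2] 'ac' = {A}
  T[0,2] 'aac' = {S}

S ∈ T[0,2] ⇒ YES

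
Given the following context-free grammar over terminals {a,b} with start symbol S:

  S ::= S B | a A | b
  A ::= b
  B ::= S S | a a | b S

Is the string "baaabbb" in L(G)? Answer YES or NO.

CNF form of G:
  S -> S B | T0 A | b
  A -> b
  B -> S S | T0 T0 | T1 S
  T0 -> a
  T1 -> b

CYK fill:
  cell(0,0) b: {A,S,T1}  orig:{A,S}
  cell(1,1) a: {T0}  orig:{}
  cell(2,2) a: {T0}  orig:{}
  cell(3,3) a: {T0}  orig:{}
  cell(4,4) b: {A,S,T1}  orig:{A,S}
  cell(5,5) b: {A,S,T1}  orig:{A,S}
  cell(6,6) b: {A,S,T1}  orig:{A,S}
  cell(0,1) ba: ∅
  cell(1,2) aa: {B}
  cell(2,3) aa: {B}
  cell(3,4) ab: {S}
  cell(4,5) bb: {B}
  cell(5,6) bb: {B}
  cell(0,2) baa: {S}
  cell(1,3) aaa: ∅
  cell(2,4) aab: ∅
  cell(3,5) abb: {B}
  cell(4,6) bbb: {S}
  cell(0,3) baaa: ∅
  cell(1,4) aaab: ∅
  cell(2,5) aabb: ∅
  cell(3,6) abbb: {S}
  cell(0,4) baaab: {B}
  cell(1,5) aaabb: ∅
  cell(2,6) aabbb: ∅
  cell(0,5) baaabb: {S}
  cell(1,6) aaabbb: ∅
  cell(0,6) baaabbb: {B}

S ∉ T[0,6] ⇒ NO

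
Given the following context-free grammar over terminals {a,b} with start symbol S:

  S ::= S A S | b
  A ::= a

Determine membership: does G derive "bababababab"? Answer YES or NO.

CNF form of G:
  S -> S X0 | b
  A -> a
  X0 -> A S

CYK table (by increasing span):
  cell(0,0) b: {S}
  cell(1,1) a: {A}
  cell(2,2) b: {S}
  cell(3,3) a: {A}
  cell(4,4) b: {S}
  cell(5,5) a: {A}
  cell(6,6) b: {S}
  cell(7,7) a: {A}
  cell(8,8) b: {S}
  cell(9,9) a: {A}
  cell(10,10) b: {S}
  cell(0,1) ba: ∅
  cell(1,2) ab: {X0}  orig:{}
  cell(2,3) ba: ∅
  cell(3,4) ab: {X0}  orig:{}
  cell(4,5) ba: ∅
  cell(5,6) ab: {X0}  orig:{}
  cell(6,7) ba: ∅
  cell(7,8) ab: {X0}  orig:{}
  cell(8,9) ba: ∅
  cell(9,10) ab: {X0}  orig:{}
  cell(0,2) bab: {S}
  cell(1,3) aba: ∅
  cell(2,4) bab: {S}
  cell(3,5) aba: ∅
  cell(4,6) bab: {S}
  cell(5,7) aba: ∅
  cell(6,8) bab: {S}
  cell(7,9) aba: ∅
  cell(8,10) bab: {S}
  cell(0,3) baba: ∅
  cell(1,4) abab: {X0}  orig:{}
  cell(2,5) baba: ∅
  cell(3,6) abab: {X0}  orig:{}
  cell(4,7) baba: ∅
  cell(5,8) abab: {X0}  orig:{}
  cell(6,9) baba: ∅
  cell(7,10) abab: {X0}  orig:{}
  cell(0,4) babab: {S}
  cell(1,5) ababa: ∅
  cell(2,6) babab: {S}
  cell(3,7) ababa: ∅
  cell(4,8) babab: {S}
  cell(5,9) ababa: ∅
  cell(6,10) babab: {S}
  cell(0,5) bababa: ∅
  cell(1,6) ababab: {X0}  orig:{}
  cell(2,7) bababa: ∅
  cell(3,8) ababab: {X0}  orig:{}
  cell(4,9) bababa: ∅
  cell(5,10) ababab: {X0}  orig:{}
  cell(0,6) bababab: {S}
  cell(1,7) abababa: ∅
  cell(2,8) bababab: {S}
  cell(3,9) abababa: ∅
  cell(4,10) bababab: {S}
  cell(0,7) babababa: ∅
  cell(1,8) abababab: {X0}  orig:{}
  cell(2,9) babababa: ∅
  cell(3,10) abababab: {X0}  orig:{}
  cell(0,8) babababab: {S}
  cell(1,9) ababababa: ∅
  cell(2,10) babababab: {S}
  cell(0,9) bababababa: ∅
  cell(1,10) ababababab: {X0}  orig:{}
  cell(0,10) bababababab: {S}

S ∈ T[0,10] ⇒ YES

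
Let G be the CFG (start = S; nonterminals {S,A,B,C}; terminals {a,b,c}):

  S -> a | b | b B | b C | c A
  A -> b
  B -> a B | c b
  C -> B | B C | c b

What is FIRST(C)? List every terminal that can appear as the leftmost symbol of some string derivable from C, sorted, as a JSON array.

FIRST iteration:
pass 1:
  A via A→b: +{b}
  B via B→a B: +{a}
  B via B→c b: +{c}
  C via C→B: +{a,c}
  S via S→a: +{a}
  S via S→b: +{b}
  S via S→c A: +{c}
  S: {a,b,c}  A: {b}  B: {a,c}  C: {a,c}
pass 2: done
  S: {a,b,c}  A: {b}  B: {a,c}  C: {a,c}

FIRST(C) = ["a", "c"]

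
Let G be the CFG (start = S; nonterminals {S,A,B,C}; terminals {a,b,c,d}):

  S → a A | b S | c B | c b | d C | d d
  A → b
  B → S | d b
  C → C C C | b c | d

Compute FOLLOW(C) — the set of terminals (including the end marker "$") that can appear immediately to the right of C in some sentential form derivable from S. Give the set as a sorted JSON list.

FIRST iteration:
round 1:
  A via A→b: +{b}
  B via B→d b: +{d}
  C via C→b c: +{b}
  C via C→d: +{d}
  S via S→a A: +{a}
  S via S→b S: +{b}
  S via S→c B: +{c}
  S via S→d C: +{d}
  FIRST[S]={a,b,c,d}  FIRST[A]={b}  FIRST[B]={d}  FIRST[C]={b,d}
round 2:
  B via B→S: +{a,b,c}
  FIRST[S]={a,b,c,d}  FIRST[A]={b}  FIRST[B]={a,b,c,d}  FIRST[C]={b,d}
round 3: — fixpoint
  FIRST[S]={a,b,c,d}  FIRST[A]={b}  FIRST[B]={a,b,c,d}  FIRST[C]={b,d}

FOLLOW iteration:
FOLLOW(S) := {$}
[1]
  C→C C C: FOLLOW(C) ⊇ FIRST(C) = {b,d}; new: +{b,d}
  S→a A: FOLLOW(A) ⊇ FOLLOW(S) ⊇ {$}; new: +{$}
  S→c B: FOLLOW(B) ⊇ FOLLOW(S) ⊇ {$}; new: +{$}
  S→d C: FOLLOW(C) ⊇ FOLLOW(S) ⊇ {$}; new: +{$}
  S: {$}  A: {$}  B: {$}  C: {$,b,d}
[2] (no change)
  S: {$}  A: {$}  B: {$}  C: {$,b,d}

FOLLOW(C) = ["$", "b", "d"]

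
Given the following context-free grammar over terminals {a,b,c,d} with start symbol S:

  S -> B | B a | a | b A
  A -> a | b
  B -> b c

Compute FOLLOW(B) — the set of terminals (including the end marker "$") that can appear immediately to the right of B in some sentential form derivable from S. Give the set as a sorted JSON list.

Compute FIRST by fixpoint:
pass 1:
  A via A→a: +{a}
  A via A→b: +{b}
  B via B→b c: +{b}
  S via S→B: +{b}
  S via S→a: +{a}
  FIRST(S)={a,b}  FIRST(A)={a,b}  FIRST(B)={b}
pass 2: (no change)
  FIRST(S)={a,b}  FIRST(A)={a,b}  FIRST(B)={b}

FOLLOW iteration:
seed FOLLOW(S) with $
round 1:
  S→B: FOLLOW(B) ⊇ FOLLOW(S) ⊇ {$}; new: +{$}
  S→B a: FOLLOW(B) ⊇ FIRST(a) = {a}; new: +{a}
  S→b A: FOLLOW(A) ⊇ FOLLOW(S) ⊇ {$}; new: +{$}
  FOLLOW[S]={$}  FOLLOW[A]={$}  FOLLOW[B]={$,a}
round 2: (stable)
  FOLLOW[S]={$}  FOLLOW[A]={$}  FOLLOW[B]={$,a}

FOLLOW(B) = ["$", "a"]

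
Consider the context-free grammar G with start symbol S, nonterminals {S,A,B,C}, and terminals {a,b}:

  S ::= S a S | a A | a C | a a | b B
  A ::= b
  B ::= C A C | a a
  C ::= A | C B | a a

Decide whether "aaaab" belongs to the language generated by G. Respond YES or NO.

Convert to CNF:
  S -> S X3 | T0 A | T0 C | T0 T0 | T1 B
  A -> b
  B -> C X2 | T0 T0
  C -> C B | T0 T0 | b
  T0 -> a
  T1 -> b
  X2 -> A C
  X3 -> T0 S

Fill CYK table bottom-up:
  [0..0]={T0}  "a"  orig:{}
  [1..1]={T0}  "a"  orig:{}
  [2..2]={T0}  "a"  orig:{}
  [3..3]={T0}  "a"  orig:{}
  [4..4]={A,C,T1}  "b"  orig:{A,C}
  [0..1]={B,C,S}  "aa"
  [1..2]={B,C,S}  "aa"
  [2..3]={B,C,S}  "aa"
  [3..4]={S}  "ab"
  [0..2]={S,X3}  "aaa"  orig:{S}
  [1..3]={S,X3}  "aaa"  orig:{S}
  [2..4]={X3}  "aab"  orig:{}
  [0..3]={C,X3}  "aaaa"  orig:{C}
  [1..4]=∅  "aaab"
  [0..4]={S}  "aaaab"

S ∈ T[0,4] ⇒ YES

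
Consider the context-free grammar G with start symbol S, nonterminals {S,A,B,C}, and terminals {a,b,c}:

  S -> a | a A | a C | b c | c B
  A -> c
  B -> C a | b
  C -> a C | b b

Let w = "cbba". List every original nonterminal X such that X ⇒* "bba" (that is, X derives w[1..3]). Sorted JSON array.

CNF form of G:
  S -> T0 A | T0 C | T1 T2 | T2 B | a
  A -> c
  B -> C T0 | b
  C -> T0 C | T1 T1
  T0 -> a
  T1 -> b
  T2 -> c

Fill CYK table bottom-up (cells [i..j] with 1 ≤ i ≤ j ≤ 3 only):
  cell(1,1) b: {B,T1}  orig:{B}
  cell(2,2) b: {B,T1}  orig:{B}
  cell(3,3) a: {S,T0}  orig:{S}
  cell(1,2) bb: {C}
  cell(2,3) ba: ∅
  cell(1,3) bba: {B}

Original NTs in T[1,3] deriving "bba": ["B"]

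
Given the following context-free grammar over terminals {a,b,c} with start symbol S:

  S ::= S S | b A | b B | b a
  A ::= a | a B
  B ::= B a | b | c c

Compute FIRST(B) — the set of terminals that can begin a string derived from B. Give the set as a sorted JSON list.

FIRST sets, iterate to fixpoint:
iter 1:
  A via A→a: +{a}
  B via B→b: +{b}
  B via B→c c: +{c}
  S via S→b A: +{b}
  FIRST[S]={b}  FIRST[A]={a}  FIRST[B]={b,c}
iter 2: done
  FIRST[S]={b}  FIRST[A]={a}  FIRST[B]={b,c}

FIRST(B) = ["b", "c"]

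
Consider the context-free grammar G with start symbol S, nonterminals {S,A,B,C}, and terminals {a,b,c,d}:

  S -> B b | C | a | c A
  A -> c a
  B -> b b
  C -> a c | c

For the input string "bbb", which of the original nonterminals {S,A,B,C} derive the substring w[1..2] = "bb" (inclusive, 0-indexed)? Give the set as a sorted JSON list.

Convert to CNF:
  S -> B T2 | T0 A | T1 T0 | a | c
  A -> T0 T1
  B -> T2 T2
  C -> T1 T0 | c
  T0 -> c
  T1 -> a
  T2 -> b

Fill CYK table bottom-up — only the sub-triangle for w[1..2]:
  T[1,1] 'b' = {T2}  orig:{}
  T[2,2] 'b' = {T2}  orig:{}
  T[1,2] 'bb' = {B}

Original NTs in T[1,2] deriving "bb": ["B"]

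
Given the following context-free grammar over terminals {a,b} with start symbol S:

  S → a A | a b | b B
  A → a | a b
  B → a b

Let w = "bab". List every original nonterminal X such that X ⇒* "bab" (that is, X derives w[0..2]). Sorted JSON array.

CNF form of G:
  S -> T0 A | T0 T1 | T1 B
  A -> T0 T1 | a
  B -> T0 T1
  T0 -> a
  T1 -> b

CYK fill (cells [i..j] with 0 ≤ i ≤ j ≤ 2 only):
  T[0,0] 'b' = {T1}  orig:{}
  T[1,1] 'a' = {A,T0}  orig:{A}
  T[2,2] 'b' = {T1}  orig:{}
  T[0,1] 'ba' = ∅
  T[1,2] 'ab' = {A,B,S}
  T[0,2] 'bab' = {S}

Original NTs in T[0,2] deriving "bab": ["S"]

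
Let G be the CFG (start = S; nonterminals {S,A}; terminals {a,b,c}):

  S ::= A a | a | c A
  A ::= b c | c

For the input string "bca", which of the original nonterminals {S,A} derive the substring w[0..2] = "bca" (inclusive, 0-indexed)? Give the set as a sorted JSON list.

Convert to CNF:
  S -> A T2 | T1 A | a
  A -> T0 T1 | c
  T0 -> b
  T1 -> c
  T2 -> a

CYK fill, restricted to cells inside w[0..2]:
  cell(0,0) b: {T0}  orig:{}
  cell(1,1) c: {A,T1}  orig:{A}
  cell(2,2) a: {S,T2}  orig:{S}
  cell(0,1) bc: {A}
  cell(1,2) ca: {S}
  cell(0,2) bca: {S}

Original NTs in T[0,2] deriving "bca": ["S"]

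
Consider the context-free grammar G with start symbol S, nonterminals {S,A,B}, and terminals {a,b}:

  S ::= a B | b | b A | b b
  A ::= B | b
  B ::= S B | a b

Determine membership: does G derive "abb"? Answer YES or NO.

Convert to CNF:
  S -> T0 B | T1 A | T1 T1 | b
  A -> S B | T0 T1 | b
  B -> S B | T0 T1
  T0 -> a
  T1 -> b

CYK table (by increasing span):
  [0..0]={T0}  "a"  orig:{}
  [1..1]={A,S,T1}  "b"  orig:{A,S}
  [2..2]={A,S,T1}  "b"  orig:{A,S}
  [0..1]={A,B}  "ab"
  [1..2]={S}  "bb"
  [0..2]=∅  "abb"

S ∉ T[0,2] ⇒ NO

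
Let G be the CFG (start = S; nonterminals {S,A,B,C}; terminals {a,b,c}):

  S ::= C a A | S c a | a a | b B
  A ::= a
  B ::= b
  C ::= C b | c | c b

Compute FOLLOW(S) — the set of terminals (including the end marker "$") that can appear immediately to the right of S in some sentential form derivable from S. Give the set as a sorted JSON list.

FIRST iteration:
pass 1:
  A via A→a: +{a}
  B via B→b: +{b}
  C via C→c: +{c}
  S via S→C a A: +{c}
  S via S→a a: +{a}
  S via S→b B: +{b}
  FIRST(S)={a,b,c}  FIRST(A)={a}  FIRST(B)={b}  FIRST(C)={c}
pass 2: (stable)
  FIRST(S)={a,b,c}  FIRST(A)={a}  FIRST(B)={b}  FIRST(C)={c}

FOLLOW iteration:
initialize: $ ∈ FOLLOW(S)
round 1:
  C→C b: FOLLOW(C) ⊇ FIRST(b) = {b}; new: +{b}
  S→C a A: FOLLOW(C) ⊇ FIRST(a) = {a}; new: +{a}
  S→C a A: FOLLOW(A) ⊇ FOLLOW(S) ⊇ {$}; new: +{$}
  S→S c a: FOLLOW(S) ⊇ FIRST(c) = {c}; new: +{c}
  S→b B: FOLLOW(B) ⊇ FOLLOW(S) ⊇ {$,c}; new: +{$,c}
  FOLLOW[S]={$,c}  FOLLOW[A]={$}  FOLLOW[B]={$,c}  FOLLOW[C]={a,b}
round 2:
  S→C a A: FOLLOW(A) ⊇ FOLLOW(S) ⊇ {$,c}; new: +{c}
  FOLLOW[S]={$,c}  FOLLOW[A]={$,c}  FOLLOW[B]={$,c}  FOLLOW[C]={a,b}
round 3: — fixpoint
  FOLLOW[S]={$,c}  FOLLOW[A]={$,c}  FOLLOW[B]={$,c}  FOLLOW[C]={a,b}

FOLLOW(S) = ["$", "c"]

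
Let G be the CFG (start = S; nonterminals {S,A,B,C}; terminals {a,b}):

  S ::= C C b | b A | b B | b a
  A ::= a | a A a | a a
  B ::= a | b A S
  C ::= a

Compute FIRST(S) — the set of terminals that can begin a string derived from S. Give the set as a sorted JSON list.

FIRST iteration:
iter 1:
  A via A→a: +{a}
  B via B→a: +{a}
  B via B→b A S: +{b}
  C via C→a: +{a}
  S via S→C C b: +{a}
  S via S→b A: +{b}
  FIRST[S]={a,b}  FIRST[A]={a}  FIRST[B]={a,b}  FIRST[C]={a}
iter 2: — fixpoint
  FIRST[S]={a,b}  FIRST[A]={a}  FIRST[B]={a,b}  FIRST[C]={a}

FIRST(S) = ["a", "b"]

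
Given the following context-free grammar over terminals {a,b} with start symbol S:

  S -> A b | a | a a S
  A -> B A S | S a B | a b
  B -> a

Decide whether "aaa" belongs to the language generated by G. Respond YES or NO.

Convert to CNF:
  S -> A T1 | T0 X4 | a
  A -> B X2 | S X3 | T0 T1
  B -> a
  T0 -> a
  T1 -> b
  X2 -> A S
  X3 -> T0 B
  X4 -> T0 S

CYK table (by increasing span):
  [0..0]={B,S,T0}  "a"  orig:{B,S}
  [1..1]={B,S,T0}  "a"  orig:{B,S}
  [2..2]={B,S,T0}  "a"  orig:{B,S}
  [0..1]={X3,X4}  "aa"  orig:{}
  [1..2]={X3,X4}  "aa"  orig:{}
  [0..2]={A,S}  "aaa"

S ∈ T[0,2] ⇒ YES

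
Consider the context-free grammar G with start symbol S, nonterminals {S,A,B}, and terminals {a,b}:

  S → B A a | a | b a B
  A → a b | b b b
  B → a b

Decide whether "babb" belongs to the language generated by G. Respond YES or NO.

Convert to CNF:
  S -> B X3 | T1 X4 | a
  A -> T0 T1 | T1 X2
  B -> T0 T1
  T0 -> a
  T1 -> b
  X2 -> T1 T1
  X3 -> A T0
  X4 -> T0 B

Fill CYK table bottom-up:
  T[0,0] 'b' = {T1}  orig:{}
  T[1,1] 'a' = {S,T0}  orig:{S}
  T[2,2] 'b' = {T1}  orig:{}
  T[3,3] 'b' = {T1}  orig:{}
  T[0,1] 'ba' = ∅
  T[1,2] 'ab' = {A,B}
  T[2,3] 'bb' = {X2}  orig:{}
  T[0,2] 'bab' = ∅
  T[1,3] 'abb' = ∅
  T[0,3] 'babb' = ∅

S ∉ T[0,3] ⇒ NO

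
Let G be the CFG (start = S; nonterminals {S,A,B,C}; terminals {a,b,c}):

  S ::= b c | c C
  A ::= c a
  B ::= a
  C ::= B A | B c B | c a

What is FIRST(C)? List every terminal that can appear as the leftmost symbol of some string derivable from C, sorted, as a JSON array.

Compute FIRST by fixpoint:
[1]
  A via A→c a: +{c}
  B via B→a: +{a}
  C via C→B A: +{a}
  C via C→c a: +{c}
  S via S→b c: +{b}
  S via S→c C: +{c}
  FIRST[S]={b,c}  FIRST[A]={c}  FIRST[B]={a}  FIRST[C]={a,c}
[2] (no change)
  FIRST[S]={b,c}  FIRST[A]={c}  FIRST[B]={a}  FIRST[C]={a,c}

FIRST(C) = ["a", "c"]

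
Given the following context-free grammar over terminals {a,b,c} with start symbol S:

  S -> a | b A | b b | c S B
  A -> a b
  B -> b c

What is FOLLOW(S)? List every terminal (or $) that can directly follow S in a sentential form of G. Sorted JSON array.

FIRST sets, iterate to fixpoint:
iter 1:
  A via A→a b: +{a}
  B via B→b c: +{b}
  S via S→a: +{a}
  S via S→b A: +{b}
  S via S→c S B: +{c}
  FIRST[S]={a,b,c}  FIRST[A]={a}  FIRST[B]={b}
iter 2: (stable)
  FIRST[S]={a,b,c}  FIRST[A]={a}  FIRST[B]={b}

Compute FOLLOW by fixpoint:
FOLLOW(S) := {$}
pass 1:
  S→b A: FOLLOW(A) ⊇ FOLLOW(S) ⊇ {$}; new: +{$}
  S→c S B: FOLLOW(S) ⊇ FIRST(B) = {b}; new: +{b}
  S→c S B: FOLLOW(B) ⊇ FOLLOW(S) ⊇ {$,b}; new: +{$,b}
  FOLLOW[S]={$,b}  FOLLOW[A]={$}  FOLLOW[B]={$,b}
pass 2:
  S→b A: FOLLOW(A) ⊇ FOLLOW(S) ⊇ {$,b}; new: +{b}
  FOLLOW[S]={$,b}  FOLLOW[A]={$,b}  FOLLOW[B]={$,b}
pass 3: done
  FOLLOW[S]={$,b}  FOLLOW[A]={$,b}  FOLLOW[B]={$,b}

FOLLOW(S) = ["$", "b"]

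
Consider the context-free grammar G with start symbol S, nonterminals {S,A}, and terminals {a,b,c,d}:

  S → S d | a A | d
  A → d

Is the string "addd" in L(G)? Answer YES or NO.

CNF form of G:
  S -> S T0 | T1 A | d
  A -> d
  T0 -> d
  T1 -> a

CYK table (by increasing span):
  cell(0,0) a: {T1}  orig:{}
  cell(1,1) d: {A,S,T0}  orig:{A,S}
  cell(2,2) d: {A,S,T0}  orig:{A,S}
  cell(3,3) d: {A,S,T0}  orig:{A,S}
  cell(0,1) ad: {S}
  cell(1,2) dd: {S}
  cell(2,3) dd: {S}
  cell(0,2) add: {S}
  cell(1,3) ddd: {S}
  cell(0,3) addd: {S}

S ∈ T[0,3] ⇒ YES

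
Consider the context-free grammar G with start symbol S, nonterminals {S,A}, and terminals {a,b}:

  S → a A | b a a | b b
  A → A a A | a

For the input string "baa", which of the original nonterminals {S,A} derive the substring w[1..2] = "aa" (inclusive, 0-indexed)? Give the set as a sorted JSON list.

Convert to CNF:
  S -> T0 A | T1 T1 | T1 X3
  A -> A X2 | a
  T0 -> a
  T1 -> b
  X2 -> T0 A
  X3 -> T0 T0

CYK fill, restricted to cells inside w[1..2]:
  cell(1,1) a: {A,T0}  orig:{A}
  cell(2,2) a: {A,T0}  orig:{A}
  cell(1,2) aa: {S,X2,X3}  orig:{S}

Original NTs in T[1,2] deriving "aa": ["S"]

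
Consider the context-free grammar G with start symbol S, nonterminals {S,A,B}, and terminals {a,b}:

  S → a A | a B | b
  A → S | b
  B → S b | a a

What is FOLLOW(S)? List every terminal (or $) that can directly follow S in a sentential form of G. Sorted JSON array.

FIRST sets, iterate to fixpoint:
pass 1:
  A via A→b: +{b}
  B via B→a a: +{a}
  S via S→a A: +{a}
  S via S→b: +{b}
  FIRST[S]={a,b}  FIRST[A]={b}  FIRST[B]={a}
pass 2:
  A via A→S: +{a}
  B via B→S b: +{b}
  FIRST[S]={a,b}  FIRST[A]={a,b}  FIRST[B]={a,b}
pass 3: (stable)
  FIRST[S]={a,b}  FIRST[A]={a,b}  FIRST[B]={a,b}

FOLLOW sets:
FOLLOW(S) := {$}
[1]
  B→S b: FOLLOW(S) ⊇ FIRST(b) = {b}; new: +{b}
  S→a A: FOLLOW(A) ⊇ FOLLOW(S) ⊇ {$,b}; new: +{$,b}
  S→a B: FOLLOW(B) ⊇ FOLLOW(S) ⊇ {$,b}; new: +{$,b}
  FOLLOW[S]={$,b}  FOLLOW[A]={$,b}  FOLLOW[B]={$,b}
[2] done
  FOLLOW[S]={$,b}  FOLLOW[A]={$,b}  FOLLOW[B]={$,b}

FOLLOW(S) = ["$", "b"]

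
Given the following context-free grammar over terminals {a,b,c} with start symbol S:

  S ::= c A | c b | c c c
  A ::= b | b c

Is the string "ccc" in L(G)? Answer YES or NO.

Convert to CNF:
  S -> T1 A | T1 T0 | T1 X2
  A -> T0 T1 | b
  T0 -> b
  T1 -> c
  X2 -> T1 T1

CYK fill:
  cell(0,0) c: {T1}  orig:{}
  cell(1,1) c: {T1}  orig:{}
  cell(2,2) c: {T1}  orig:{}
  cell(0,1) cc: {X2}  orig:{}
  cell(1,2) cc: {X2}  orig:{}
  cell(0,2) ccc: {S}

S ∈ T[0,2] ⇒ YES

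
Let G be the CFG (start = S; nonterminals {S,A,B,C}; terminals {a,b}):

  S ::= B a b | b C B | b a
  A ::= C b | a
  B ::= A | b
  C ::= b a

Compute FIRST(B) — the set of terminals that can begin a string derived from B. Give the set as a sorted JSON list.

Compute FIRST by fixpoint:
pass 1:
  A via A→a: +{a}
  B via B→A: +{a}
  B via B→b: +{b}
  C via C→b a: +{b}
  S via S→B a b: +{a,b}
  FIRST(S)={a,b}  FIRST(A)={a}  FIRST(B)={a,b}  FIRST(C)={b}
pass 2:
  A via A→C b: +{b}
  FIRST(S)={a,b}  FIRST(A)={a,b}  FIRST(B)={a,b}  FIRST(C)={b}
pass 3: done
  FIRST(S)={a,b}  FIRST(A)={a,b}  FIRST(B)={a,b}  FIRST(C)={b}

FIRST(B) = ["a", "b"]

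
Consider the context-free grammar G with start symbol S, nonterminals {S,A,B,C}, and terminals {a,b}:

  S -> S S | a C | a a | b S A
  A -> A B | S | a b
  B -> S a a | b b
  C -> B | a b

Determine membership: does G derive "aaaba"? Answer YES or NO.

CNF form of G:
  S -> S S | T0 C | T0 T0 | T1 X5
  A -> A B | S S | T0 C | T0 T0 | T0 T1 | T1 X2
  B -> S X3 | T1 T1
  C -> S X4 | T0 T1 | T1 T1
  T0 -> a
  T1 -> b
  X2 -> S A
  X3 -> T0 T0
  X4 -> T0 T0
  X5 -> S A

Fill CYK table bottom-up:
  cell(0,0) a: {T0}  orig:{}
  cell(1,1) a: {T0}  orig:{}
  cell(2,2) a: {T0}  orig:{}
  cell(3,3) b: {T1}  orig:{}
  cell(4,4) a: {T0}  orig:{}
  cell(0,1) aa: {A,S,X3,X4}  orig:{A,S}
  cell(1,2) aa: {A,S,X3,X4}  orig:{A,S}
  cell(2,3) ab: {A,C}
  cell(3,4) ba: ∅
  cell(0,2) aaa: ∅
  cell(1,3) aab: {A,S}
  cell(2,4) aba: ∅
  cell(0,3) aaab: {X2,X5}  orig:{}
  cell(1,4) aaba: ∅
  cell(0,4) aaaba: ∅

S ∉ T[0,4] ⇒ NO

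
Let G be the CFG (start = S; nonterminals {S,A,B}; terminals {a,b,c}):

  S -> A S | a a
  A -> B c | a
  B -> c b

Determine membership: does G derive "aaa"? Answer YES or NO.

CNF form of G:
  S -> A S | T2 T2
  A -> B T0 | a
  B -> T0 T1
  T0 -> c
  T1 -> b
  T2 -> a

Fill CYK table bottom-up:
  [0..0]={A,T2}  "a"  orig:{A}
  [1..1]={A,T2}  "a"  orig:{A}
  [2..2]={A,T2}  "a"  orig:{A}
  [0..1]={S}  "aa"
  [1..2]={S}  "aa"
  [0..2]={S}  "aaa"

S ∈ T[0,2] ⇒ YES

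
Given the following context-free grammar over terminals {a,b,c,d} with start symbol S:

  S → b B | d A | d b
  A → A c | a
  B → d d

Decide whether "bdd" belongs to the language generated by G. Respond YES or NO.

CNF form of G:
  S -> T1 A | T1 T2 | T2 B
  A -> A T0 | a
  B -> T1 T1
  T0 -> c
  T1 -> d
  T2 -> b

CYK fill:
  [0..0]={T2}  "b"  orig:{}
  [1..1]={T1}  "d"  orig:{}
  [2..2]={T1}  "d"  orig:{}
  [0..1]=∅  "bd"
  [1..2]={B}  "dd"
  [0..2]={S}  "bdd"

S ∈ T[0,2] ⇒ YES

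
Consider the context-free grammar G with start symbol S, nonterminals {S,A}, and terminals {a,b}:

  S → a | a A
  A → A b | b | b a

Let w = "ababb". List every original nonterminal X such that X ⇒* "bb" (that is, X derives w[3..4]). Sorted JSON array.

Convert to CNF:
  S -> T1 A | a
  A -> A T0 | T0 T1 | b
  T0 -> b
  T1 -> a

CYK fill — only the sub-triangle for w[3..4]:
  cell(3,3) b: {A,T0}  orig:{A}
  cell(4,4) b: {A,T0}  orig:{A}
  cell(3,4) bb: {A}

Original NTs in T[3,4] deriving "bb": ["A"]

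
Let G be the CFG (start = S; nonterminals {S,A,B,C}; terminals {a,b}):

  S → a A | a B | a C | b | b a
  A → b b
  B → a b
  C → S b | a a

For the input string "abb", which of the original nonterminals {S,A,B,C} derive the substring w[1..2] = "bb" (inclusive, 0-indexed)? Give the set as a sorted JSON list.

CNF form of G:
  S -> T0 T1 | T1 A | T1 B | T1 C | b
  A -> T0 T0
  B -> T1 T0
  C -> S T0 | T1 T1
  T0 -> b
  T1 -> a

CYK fill, restricted to cells inside w[1..2]:
  cell(1,1) b: {S,T0}  orig:{S}
  cell(2,2) b: {S,T0}  orig:{S}
  cell(1,2) bb: {A,C}

Original NTs in T[1,2] deriving "bb": ["A", "C"]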